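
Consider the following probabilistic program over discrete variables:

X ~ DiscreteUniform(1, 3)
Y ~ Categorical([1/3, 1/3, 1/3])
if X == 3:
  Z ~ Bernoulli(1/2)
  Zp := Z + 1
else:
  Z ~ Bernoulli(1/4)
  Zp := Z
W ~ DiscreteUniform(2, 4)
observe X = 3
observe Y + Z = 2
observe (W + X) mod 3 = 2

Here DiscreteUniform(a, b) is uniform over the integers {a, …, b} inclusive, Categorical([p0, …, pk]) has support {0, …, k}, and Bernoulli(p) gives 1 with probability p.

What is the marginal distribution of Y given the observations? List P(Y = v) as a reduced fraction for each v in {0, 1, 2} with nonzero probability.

Enumerate traces; 2 have nonzero weight after conditioning:
  (X=3, Y=1, Z=1, W=2) weight 1/54
  (X=3, Y=2, Z=0, W=2) weight 1/54
Group by Y:
  weight(Y=1) = 1/54
  weight(Y=2) = 1/54
Total weight = 1/54 + 1/54 = 1/27
P(Y=1 | obs) = 1/54 / 1/27 = 1/2
P(Y=2 | obs) = 1/54 / 1/27 = 1/2

P(Y=1) = 1/2, P(Y=2) = 1/2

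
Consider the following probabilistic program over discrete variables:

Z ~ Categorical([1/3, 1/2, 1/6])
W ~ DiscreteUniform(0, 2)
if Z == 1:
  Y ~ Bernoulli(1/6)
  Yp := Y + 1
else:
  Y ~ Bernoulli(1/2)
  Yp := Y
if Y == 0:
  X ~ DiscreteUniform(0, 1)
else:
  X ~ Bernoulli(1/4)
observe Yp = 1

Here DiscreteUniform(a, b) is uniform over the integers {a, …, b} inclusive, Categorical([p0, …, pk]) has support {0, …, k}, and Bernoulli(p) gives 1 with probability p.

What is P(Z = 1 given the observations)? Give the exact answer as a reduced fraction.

Enumerate traces; 18 have nonzero weight after conditioning:
  (Z=0, W=0, Y=1, X=0) weight 1/24
  (Z=0, W=0, Y=1, X=1) weight 1/72
  (Z=0, W=1, Y=1, X=0) weight 1/24
  (Z=0, W=1, Y=1, X=1) weight 1/72
  (Z=0, W=2, Y=1, X=0) weight 1/24
  (Z=0, W=2, Y=1, X=1) weight 1/72
  (Z=1, W=0, Y=0, X=0) weight 5/72
  (Z=1, W=0, Y=0, X=1) weight 5/72
  (Z=2, W=0, Y=1, X=0) weight 1/48
  … 9 more
Group by Z:
  weight(Z=0) = 1/6
  weight(Z=1) = 5/12
  weight(Z=2) = 1/12
Total weight = 1/6 + 5/12 + 1/12 = 2/3
P(Z=0 | obs) = 1/6 / 2/3 = 1/4
P(Z=1 | obs) = 5/12 / 2/3 = 5/8
P(Z=2 | obs) = 1/12 / 2/3 = 1/8

P(Z = 1 | obs) = 5/8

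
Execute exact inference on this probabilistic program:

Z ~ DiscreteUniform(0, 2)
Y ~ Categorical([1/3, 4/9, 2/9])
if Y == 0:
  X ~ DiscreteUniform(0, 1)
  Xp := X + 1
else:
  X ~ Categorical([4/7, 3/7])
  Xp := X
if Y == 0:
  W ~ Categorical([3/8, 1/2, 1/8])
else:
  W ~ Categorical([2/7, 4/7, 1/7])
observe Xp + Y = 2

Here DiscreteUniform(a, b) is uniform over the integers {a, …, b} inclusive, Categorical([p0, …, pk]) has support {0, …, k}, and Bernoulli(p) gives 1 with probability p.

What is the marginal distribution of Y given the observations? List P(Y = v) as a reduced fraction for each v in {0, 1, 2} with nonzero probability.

P(Y=0) = 21/61, P(Y=1) = 24/61, P(Y=2) = 16/61

Enumerate traces; 27 have nonzero weight after conditioning:
  (Z=0, Y=0, X=1, W=0) weight 1/48
  (Z=0, Y=0, X=1, W=1) weight 1/36
  (Z=0, Y=0, X=1, W=2) weight 1/144
  (Z=0, Y=1, X=1, W=0) weight 8/441
  (Z=0, Y=1, X=1, W=1) weight 16/441
  (Z=0, Y=1, X=1, W=2) weight 4/441
  (Z=0, Y=2, X=0, W=0) weight 16/1323
  (Z=0, Y=2, X=0, W=1) weight 32/1323
  … 19 more
Group by Y:
  weight(Y=0) = 1/6
  weight(Y=1) = 4/21
  weight(Y=2) = 8/63
Total weight = 1/6 + 4/21 + 8/63 = 61/126
P(Y=0 | obs) = 1/6 / 61/126 = 21/61
P(Y=1 | obs) = 4/21 / 61/126 = 24/61
P(Y=2 | obs) = 8/63 / 61/126 = 16/61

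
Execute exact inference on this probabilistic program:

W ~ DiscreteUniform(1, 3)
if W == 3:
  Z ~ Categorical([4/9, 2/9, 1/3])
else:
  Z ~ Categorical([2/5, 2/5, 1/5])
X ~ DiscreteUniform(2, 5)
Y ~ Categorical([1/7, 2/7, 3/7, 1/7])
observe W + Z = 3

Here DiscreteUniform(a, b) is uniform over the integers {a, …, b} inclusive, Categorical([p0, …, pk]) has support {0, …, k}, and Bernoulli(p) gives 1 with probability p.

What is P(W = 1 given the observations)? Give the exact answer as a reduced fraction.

P(W = 1 | obs) = 9/47

Enumerate traces; 48 have nonzero weight after conditioning:
  (W=1, Z=2, X=2, Y=0) weight 1/420
  (W=1, Z=2, X=2, Y=1) weight 1/210
  (W=1, Z=2, X=2, Y=2) weight 1/140
  (W=1, Z=2, X=2, Y=3) weight 1/420
  (W=1, Z=2, X=3, Y=0) weight 1/420
  (W=1, Z=2, X=3, Y=1) weight 1/210
  (W=1, Z=2, X=3, Y=2) weight 1/140
  (W=1, Z=2, X=3, Y=3) weight 1/420
  (W=2, Z=1, X=2, Y=0) weight 1/210
  (W=3, Z=0, X=2, Y=0) weight 1/189
  … 38 more
Group by W:
  weight(W=1) = 1/15
  weight(W=2) = 2/15
  weight(W=3) = 4/27
Total weight = 1/15 + 2/15 + 4/27 = 47/135
P(W=1 | obs) = 1/15 / 47/135 = 9/47
P(W=2 | obs) = 2/15 / 47/135 = 18/47
P(W=3 | obs) = 4/27 / 47/135 = 20/47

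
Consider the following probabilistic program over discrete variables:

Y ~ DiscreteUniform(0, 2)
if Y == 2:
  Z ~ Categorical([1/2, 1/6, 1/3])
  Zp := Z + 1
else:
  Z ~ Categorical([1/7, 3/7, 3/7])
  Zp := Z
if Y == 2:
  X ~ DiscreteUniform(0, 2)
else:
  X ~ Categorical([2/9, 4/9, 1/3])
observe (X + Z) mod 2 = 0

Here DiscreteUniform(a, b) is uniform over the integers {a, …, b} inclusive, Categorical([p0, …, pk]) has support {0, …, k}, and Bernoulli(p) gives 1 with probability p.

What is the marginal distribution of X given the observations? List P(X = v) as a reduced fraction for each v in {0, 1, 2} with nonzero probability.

Enumerate traces; 15 have nonzero weight after conditioning:
  (Y=0, Z=0, X=0) weight 2/189
  (Y=0, Z=0, X=2) weight 1/63
  (Y=0, Z=1, X=1) weight 4/63
  (Y=0, Z=2, X=0) weight 2/63
  (Y=0, Z=2, X=2) weight 1/21
  (Y=1, Z=0, X=0) weight 2/189
  (Y=1, Z=0, X=2) weight 1/63
  (Y=1, Z=1, X=1) weight 4/63
  … 7 more
Group by X:
  weight(X=0) = 67/378
  weight(X=1) = 55/378
  weight(X=2) = 83/378
Total weight = 67/378 + 55/378 + 83/378 = 205/378
P(X=0 | obs) = 67/378 / 205/378 = 67/205
P(X=1 | obs) = 55/378 / 205/378 = 11/41
P(X=2 | obs) = 83/378 / 205/378 = 83/205

P(X=0) = 67/205, P(X=1) = 11/41, P(X=2) = 83/205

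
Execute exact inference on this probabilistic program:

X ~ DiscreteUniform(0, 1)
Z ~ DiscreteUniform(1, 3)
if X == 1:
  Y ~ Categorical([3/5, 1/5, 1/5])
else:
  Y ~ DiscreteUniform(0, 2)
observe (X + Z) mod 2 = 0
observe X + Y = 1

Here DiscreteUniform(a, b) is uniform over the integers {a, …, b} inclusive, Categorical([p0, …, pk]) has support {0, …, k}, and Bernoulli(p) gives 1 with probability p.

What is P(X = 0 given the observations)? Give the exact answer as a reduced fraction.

Enumerate traces; 3 have nonzero weight after conditioning:
  (X=0, Z=2, Y=1) weight 1/18
  (X=1, Z=1, Y=0) weight 1/10
  (X=1, Z=3, Y=0) weight 1/10
Group by X:
  weight(X=0) = 1/18
  weight(X=1) = 1/5
Total weight = 1/18 + 1/5 = 23/90
P(X=0 | obs) = 1/18 / 23/90 = 5/23
P(X=1 | obs) = 1/5 / 23/90 = 18/23

P(X = 0 | obs) = 5/23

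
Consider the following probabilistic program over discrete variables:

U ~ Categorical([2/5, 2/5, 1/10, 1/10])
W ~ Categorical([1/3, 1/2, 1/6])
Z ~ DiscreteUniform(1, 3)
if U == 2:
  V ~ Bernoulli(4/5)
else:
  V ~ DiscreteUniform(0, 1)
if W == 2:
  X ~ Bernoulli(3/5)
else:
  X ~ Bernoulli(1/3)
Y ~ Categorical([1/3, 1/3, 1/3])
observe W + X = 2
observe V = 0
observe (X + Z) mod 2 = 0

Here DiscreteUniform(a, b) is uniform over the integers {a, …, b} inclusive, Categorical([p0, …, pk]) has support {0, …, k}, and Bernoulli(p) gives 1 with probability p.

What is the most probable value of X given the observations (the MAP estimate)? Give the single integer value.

Enumerate traces; 36 have nonzero weight after conditioning:
  (U=0, W=1, Z=1, V=0, X=1, Y=0) weight 1/270
  (U=0, W=1, Z=1, V=0, X=1, Y=1) weight 1/270
  (U=0, W=1, Z=1, V=0, X=1, Y=2) weight 1/270
  (U=0, W=1, Z=3, V=0, X=1, Y=0) weight 1/270
  (U=0, W=1, Z=3, V=0, X=1, Y=1) weight 1/270
  (U=0, W=1, Z=3, V=0, X=1, Y=2) weight 1/270
  (U=0, W=2, Z=2, V=0, X=0, Y=0) weight 1/675
  (U=0, W=2, Z=2, V=0, X=0, Y=1) weight 1/675
  … 28 more
Group by X:
  weight(X=0) = 47/4500
  weight(X=1) = 47/900
Total weight = 47/4500 + 47/900 = 47/750
P(X=0 | obs) = 47/4500 / 47/750 = 1/6
P(X=1 | obs) = 47/900 / 47/750 = 5/6
argmax = 1

argmax_v P(X = v | obs) = 1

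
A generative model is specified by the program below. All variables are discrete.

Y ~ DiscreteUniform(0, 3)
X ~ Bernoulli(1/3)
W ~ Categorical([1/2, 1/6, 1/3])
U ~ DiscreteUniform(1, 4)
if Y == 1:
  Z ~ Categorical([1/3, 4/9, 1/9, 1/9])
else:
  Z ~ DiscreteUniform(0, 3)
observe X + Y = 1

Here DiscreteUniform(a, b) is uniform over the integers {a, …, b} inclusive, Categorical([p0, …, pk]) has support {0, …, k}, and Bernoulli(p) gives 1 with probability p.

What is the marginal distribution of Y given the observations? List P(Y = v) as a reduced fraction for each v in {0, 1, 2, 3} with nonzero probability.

Enumerate traces; 96 have nonzero weight after conditioning:
  (Y=0, X=1, W=0, U=1, Z=0) weight 1/384
  (Y=0, X=1, W=0, U=1, Z=1) weight 1/384
  (Y=0, X=1, W=0, U=1, Z=2) weight 1/384
  (Y=0, X=1, W=0, U=1, Z=3) weight 1/384
  (Y=0, X=1, W=0, U=2, Z=0) weight 1/384
  (Y=0, X=1, W=0, U=2, Z=1) weight 1/384
  (Y=0, X=1, W=0, U=2, Z=2) weight 1/384
  (Y=0, X=1, W=0, U=2, Z=3) weight 1/384
  (Y=1, X=0, W=0, U=1, Z=0) weight 1/144
  … 87 more
Group by Y:
  weight(Y=0) = 1/12
  weight(Y=1) = 1/6
Total weight = 1/12 + 1/6 = 1/4
P(Y=0 | obs) = 1/12 / 1/4 = 1/3
P(Y=1 | obs) = 1/6 / 1/4 = 2/3

P(Y=0) = 1/3, P(Y=1) = 2/3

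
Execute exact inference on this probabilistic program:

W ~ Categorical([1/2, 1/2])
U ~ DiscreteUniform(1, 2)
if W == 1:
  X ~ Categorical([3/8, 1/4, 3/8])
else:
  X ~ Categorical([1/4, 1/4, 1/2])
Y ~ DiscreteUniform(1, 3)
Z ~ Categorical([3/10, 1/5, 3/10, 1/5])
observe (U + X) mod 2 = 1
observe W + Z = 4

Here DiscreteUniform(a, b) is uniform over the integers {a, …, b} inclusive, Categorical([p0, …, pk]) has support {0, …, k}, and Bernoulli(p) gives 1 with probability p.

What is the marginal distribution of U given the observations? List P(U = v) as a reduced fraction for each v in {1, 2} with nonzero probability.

P(U=1) = 3/4, P(U=2) = 1/4

Enumerate traces; 9 have nonzero weight after conditioning:
  (W=1, U=1, X=0, Y=1, Z=3) weight 1/160
  (W=1, U=1, X=0, Y=2, Z=3) weight 1/160
  (W=1, U=1, X=0, Y=3, Z=3) weight 1/160
  (W=1, U=1, X=2, Y=1, Z=3) weight 1/160
  (W=1, U=1, X=2, Y=2, Z=3) weight 1/160
  (W=1, U=1, X=2, Y=3, Z=3) weight 1/160
  (W=1, U=2, X=1, Y=1, Z=3) weight 1/240
  (W=1, U=2, X=1, Y=2, Z=3) weight 1/240
  … 1 more
Group by U:
  weight(U=1) = 3/80
  weight(U=2) = 1/80
Total weight = 3/80 + 1/80 = 1/20
P(U=1 | obs) = 3/80 / 1/20 = 3/4
P(U=2 | obs) = 1/80 / 1/20 = 1/4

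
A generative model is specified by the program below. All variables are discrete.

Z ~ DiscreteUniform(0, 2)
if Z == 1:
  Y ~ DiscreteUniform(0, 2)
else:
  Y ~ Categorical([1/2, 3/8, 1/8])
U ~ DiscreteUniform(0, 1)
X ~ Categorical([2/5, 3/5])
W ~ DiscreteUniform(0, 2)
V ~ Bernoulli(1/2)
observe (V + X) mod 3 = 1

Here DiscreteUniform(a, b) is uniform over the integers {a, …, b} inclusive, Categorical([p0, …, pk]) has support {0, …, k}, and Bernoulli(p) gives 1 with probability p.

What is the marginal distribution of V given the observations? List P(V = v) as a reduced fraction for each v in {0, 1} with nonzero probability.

P(V=0) = 3/5, P(V=1) = 2/5

Enumerate traces; 108 have nonzero weight after conditioning:
  (Z=0, Y=0, U=0, X=0, W=0, V=1) weight 1/180
  (Z=0, Y=0, U=0, X=0, W=1, V=1) weight 1/180
  (Z=0, Y=0, U=0, X=0, W=2, V=1) weight 1/180
  (Z=0, Y=0, U=0, X=1, W=0, V=0) weight 1/120
  (Z=0, Y=0, U=0, X=1, W=1, V=0) weight 1/120
  (Z=0, Y=0, U=0, X=1, W=2, V=0) weight 1/120
  (Z=0, Y=0, U=1, X=0, W=0, V=1) weight 1/180
  (Z=0, Y=0, U=1, X=0, W=1, V=1) weight 1/180
  … 100 more
Group by V:
  weight(V=0) = 3/10
  weight(V=1) = 1/5
Total weight = 3/10 + 1/5 = 1/2
P(V=0 | obs) = 3/10 / 1/2 = 3/5
P(V=1 | obs) = 1/5 / 1/2 = 2/5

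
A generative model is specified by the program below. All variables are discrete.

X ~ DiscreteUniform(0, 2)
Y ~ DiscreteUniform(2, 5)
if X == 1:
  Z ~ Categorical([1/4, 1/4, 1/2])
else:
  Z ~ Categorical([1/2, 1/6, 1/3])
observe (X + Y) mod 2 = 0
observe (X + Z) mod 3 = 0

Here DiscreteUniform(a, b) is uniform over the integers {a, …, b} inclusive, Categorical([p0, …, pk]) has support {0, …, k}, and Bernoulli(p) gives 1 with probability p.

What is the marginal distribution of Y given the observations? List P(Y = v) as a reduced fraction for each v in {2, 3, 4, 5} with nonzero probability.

Enumerate traces; 6 have nonzero weight after conditioning:
  (X=0, Y=2, Z=0) weight 1/24
  (X=0, Y=4, Z=0) weight 1/24
  (X=1, Y=3, Z=2) weight 1/24
  (X=1, Y=5, Z=2) weight 1/24
  (X=2, Y=2, Z=1) weight 1/72
  (X=2, Y=4, Z=1) weight 1/72
Group by Y:
  weight(Y=2) = 1/18
  weight(Y=3) = 1/24
  weight(Y=4) = 1/18
  weight(Y=5) = 1/24
Total weight = 1/18 + 1/24 + 1/18 + 1/24 = 7/36
P(Y=2 | obs) = 1/18 / 7/36 = 2/7
P(Y=3 | obs) = 1/24 / 7/36 = 3/14
P(Y=4 | obs) = 1/18 / 7/36 = 2/7
P(Y=5 | obs) = 1/24 / 7/36 = 3/14

P(Y=2) = 2/7, P(Y=3) = 3/14, P(Y=4) = 2/7, P(Y=5) = 3/14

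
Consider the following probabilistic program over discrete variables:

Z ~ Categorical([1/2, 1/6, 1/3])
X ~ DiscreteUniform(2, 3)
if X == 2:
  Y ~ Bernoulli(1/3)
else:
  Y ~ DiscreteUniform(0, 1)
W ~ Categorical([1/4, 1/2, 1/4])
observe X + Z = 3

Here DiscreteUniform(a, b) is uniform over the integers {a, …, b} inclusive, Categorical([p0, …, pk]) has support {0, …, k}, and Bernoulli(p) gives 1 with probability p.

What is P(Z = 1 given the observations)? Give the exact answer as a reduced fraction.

P(Z = 1 | obs) = 1/4

Enumerate traces; 12 have nonzero weight after conditioning:
  (Z=0, X=3, Y=0, W=0) weight 1/32
  (Z=0, X=3, Y=0, W=1) weight 1/16
  (Z=0, X=3, Y=0, W=2) weight 1/32
  (Z=0, X=3, Y=1, W=0) weight 1/32
  (Z=0, X=3, Y=1, W=1) weight 1/16
  (Z=0, X=3, Y=1, W=2) weight 1/32
  (Z=1, X=2, Y=0, W=0) weight 1/72
  (Z=1, X=2, Y=0, W=1) weight 1/36
  … 4 more
Group by Z:
  weight(Z=0) = 1/4
  weight(Z=1) = 1/12
Total weight = 1/4 + 1/12 = 1/3
P(Z=0 | obs) = 1/4 / 1/3 = 3/4
P(Z=1 | obs) = 1/12 / 1/3 = 1/4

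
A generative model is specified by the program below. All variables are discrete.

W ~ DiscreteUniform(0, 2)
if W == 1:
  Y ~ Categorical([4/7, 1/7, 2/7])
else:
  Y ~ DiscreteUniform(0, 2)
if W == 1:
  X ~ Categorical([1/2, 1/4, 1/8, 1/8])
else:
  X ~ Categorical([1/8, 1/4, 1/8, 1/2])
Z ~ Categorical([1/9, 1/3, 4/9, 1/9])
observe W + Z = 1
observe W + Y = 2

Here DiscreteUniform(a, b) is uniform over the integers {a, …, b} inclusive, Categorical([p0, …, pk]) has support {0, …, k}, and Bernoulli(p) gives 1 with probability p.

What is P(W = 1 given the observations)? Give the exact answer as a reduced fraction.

Enumerate traces; 8 have nonzero weight after conditioning:
  (W=0, Y=2, X=0, Z=1) weight 1/216
  (W=0, Y=2, X=1, Z=1) weight 1/108
  (W=0, Y=2, X=2, Z=1) weight 1/216
  (W=0, Y=2, X=3, Z=1) weight 1/54
  (W=1, Y=1, X=0, Z=0) weight 1/378
  (W=1, Y=1, X=1, Z=0) weight 1/756
  (W=1, Y=1, X=2, Z=0) weight 1/1512
  (W=1, Y=1, X=3, Z=0) weight 1/1512
Group by W:
  weight(W=0) = 1/27
  weight(W=1) = 1/189
Total weight = 1/27 + 1/189 = 8/189
P(W=0 | obs) = 1/27 / 8/189 = 7/8
P(W=1 | obs) = 1/189 / 8/189 = 1/8

P(W = 1 | obs) = 1/8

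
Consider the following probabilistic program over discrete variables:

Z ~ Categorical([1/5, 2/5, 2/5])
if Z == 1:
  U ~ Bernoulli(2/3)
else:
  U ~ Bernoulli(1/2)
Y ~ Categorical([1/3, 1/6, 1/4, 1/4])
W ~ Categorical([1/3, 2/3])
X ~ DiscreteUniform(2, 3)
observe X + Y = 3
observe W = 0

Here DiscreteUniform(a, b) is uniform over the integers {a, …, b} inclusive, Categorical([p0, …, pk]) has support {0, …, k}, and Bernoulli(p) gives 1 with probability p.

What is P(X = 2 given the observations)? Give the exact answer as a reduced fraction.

Enumerate traces; 12 have nonzero weight after conditioning:
  (Z=0, U=0, Y=0, W=0, X=3) weight 1/180
  (Z=0, U=0, Y=1, W=0, X=2) weight 1/360
  (Z=0, U=1, Y=0, W=0, X=3) weight 1/180
  (Z=0, U=1, Y=1, W=0, X=2) weight 1/360
  (Z=1, U=0, Y=0, W=0, X=3) weight 1/135
  (Z=1, U=0, Y=1, W=0, X=2) weight 1/270
  (Z=1, U=1, Y=0, W=0, X=3) weight 2/135
  (Z=1, U=1, Y=1, W=0, X=2) weight 1/135
  … 4 more
Group by X:
  weight(X=2) = 1/36
  weight(X=3) = 1/18
Total weight = 1/36 + 1/18 = 1/12
P(X=2 | obs) = 1/36 / 1/12 = 1/3
P(X=3 | obs) = 1/18 / 1/12 = 2/3

P(X = 2 | obs) = 1/3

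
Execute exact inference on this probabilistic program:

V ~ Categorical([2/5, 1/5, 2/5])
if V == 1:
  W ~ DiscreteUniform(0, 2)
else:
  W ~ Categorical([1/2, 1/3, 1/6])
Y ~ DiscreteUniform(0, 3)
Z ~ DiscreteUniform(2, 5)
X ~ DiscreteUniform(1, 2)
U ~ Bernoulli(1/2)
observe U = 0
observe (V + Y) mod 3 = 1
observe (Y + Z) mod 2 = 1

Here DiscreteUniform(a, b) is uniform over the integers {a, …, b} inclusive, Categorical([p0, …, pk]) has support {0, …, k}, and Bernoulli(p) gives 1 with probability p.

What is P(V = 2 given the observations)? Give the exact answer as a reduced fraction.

Enumerate traces; 48 have nonzero weight after conditioning:
  (V=0, W=0, Y=1, Z=2, X=1, U=0) weight 1/320
  (V=0, W=0, Y=1, Z=2, X=2, U=0) weight 1/320
  (V=0, W=0, Y=1, Z=4, X=1, U=0) weight 1/320
  (V=0, W=0, Y=1, Z=4, X=2, U=0) weight 1/320
  (V=0, W=1, Y=1, Z=2, X=1, U=0) weight 1/480
  (V=0, W=1, Y=1, Z=2, X=2, U=0) weight 1/480
  (V=0, W=1, Y=1, Z=4, X=1, U=0) weight 1/480
  (V=0, W=1, Y=1, Z=4, X=2, U=0) weight 1/480
  (V=1, W=0, Y=0, Z=3, X=1, U=0) weight 1/960
  (V=2, W=0, Y=2, Z=3, X=1, U=0) weight 1/320
  … 38 more
Group by V:
  weight(V=0) = 1/40
  weight(V=1) = 1/40
  weight(V=2) = 1/40
Total weight = 1/40 + 1/40 + 1/40 = 3/40
P(V=0 | obs) = 1/40 / 3/40 = 1/3
P(V=1 | obs) = 1/40 / 3/40 = 1/3
P(V=2 | obs) = 1/40 / 3/40 = 1/3

P(V = 2 | obs) = 1/3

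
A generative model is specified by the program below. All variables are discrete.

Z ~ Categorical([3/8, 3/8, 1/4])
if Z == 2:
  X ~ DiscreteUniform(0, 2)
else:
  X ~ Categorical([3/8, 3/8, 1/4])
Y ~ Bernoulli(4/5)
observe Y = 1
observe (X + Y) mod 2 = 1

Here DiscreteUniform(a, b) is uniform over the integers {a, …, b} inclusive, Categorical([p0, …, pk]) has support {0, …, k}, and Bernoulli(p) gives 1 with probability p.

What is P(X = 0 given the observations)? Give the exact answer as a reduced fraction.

P(X = 0 | obs) = 35/61

Enumerate traces; 6 have nonzero weight after conditioning:
  (Z=0, X=0, Y=1) weight 9/80
  (Z=0, X=2, Y=1) weight 3/40
  (Z=1, X=0, Y=1) weight 9/80
  (Z=1, X=2, Y=1) weight 3/40
  (Z=2, X=0, Y=1) weight 1/15
  (Z=2, X=2, Y=1) weight 1/15
Group by X:
  weight(X=0) = 7/24
  weight(X=2) = 13/60
Total weight = 7/24 + 13/60 = 61/120
P(X=0 | obs) = 7/24 / 61/120 = 35/61
P(X=2 | obs) = 13/60 / 61/120 = 26/61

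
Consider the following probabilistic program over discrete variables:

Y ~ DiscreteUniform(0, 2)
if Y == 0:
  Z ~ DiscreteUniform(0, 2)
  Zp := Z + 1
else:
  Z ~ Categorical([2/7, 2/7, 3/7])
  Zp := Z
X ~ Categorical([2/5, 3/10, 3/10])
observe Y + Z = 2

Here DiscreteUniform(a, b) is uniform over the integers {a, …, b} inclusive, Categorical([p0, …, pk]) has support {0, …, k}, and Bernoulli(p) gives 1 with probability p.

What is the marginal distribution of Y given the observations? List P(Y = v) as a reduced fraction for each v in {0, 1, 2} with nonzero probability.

P(Y=0) = 7/19, P(Y=1) = 6/19, P(Y=2) = 6/19

Enumerate traces; 9 have nonzero weight after conditioning:
  (Y=0, Z=2, X=0) weight 2/45
  (Y=0, Z=2, X=1) weight 1/30
  (Y=0, Z=2, X=2) weight 1/30
  (Y=1, Z=1, X=0) weight 4/105
  (Y=1, Z=1, X=1) weight 1/35
  (Y=1, Z=1, X=2) weight 1/35
  (Y=2, Z=0, X=0) weight 4/105
  (Y=2, Z=0, X=1) weight 1/35
  … 1 more
Group by Y:
  weight(Y=0) = 1/9
  weight(Y=1) = 2/21
  weight(Y=2) = 2/21
Total weight = 1/9 + 2/21 + 2/21 = 19/63
P(Y=0 | obs) = 1/9 / 19/63 = 7/19
P(Y=1 | obs) = 2/21 / 19/63 = 6/19
P(Y=2 | obs) = 2/21 / 19/63 = 6/19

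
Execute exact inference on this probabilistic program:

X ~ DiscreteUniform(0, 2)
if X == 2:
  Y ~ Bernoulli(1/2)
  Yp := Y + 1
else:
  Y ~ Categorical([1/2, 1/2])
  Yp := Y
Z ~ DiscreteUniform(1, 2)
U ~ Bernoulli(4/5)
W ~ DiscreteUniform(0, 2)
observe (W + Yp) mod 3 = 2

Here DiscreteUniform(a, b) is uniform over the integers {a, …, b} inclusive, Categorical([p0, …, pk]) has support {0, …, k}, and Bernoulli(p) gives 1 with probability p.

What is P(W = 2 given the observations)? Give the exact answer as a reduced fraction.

P(W = 2 | obs) = 1/3

Enumerate traces; 24 have nonzero weight after conditioning:
  (X=0, Y=0, Z=1, U=0, W=2) weight 1/180
  (X=0, Y=0, Z=1, U=1, W=2) weight 1/45
  (X=0, Y=0, Z=2, U=0, W=2) weight 1/180
  (X=0, Y=0, Z=2, U=1, W=2) weight 1/45
  (X=0, Y=1, Z=1, U=0, W=1) weight 1/180
  (X=0, Y=1, Z=1, U=1, W=1) weight 1/45
  (X=0, Y=1, Z=2, U=0, W=1) weight 1/180
  (X=0, Y=1, Z=2, U=1, W=1) weight 1/45
  (X=2, Y=1, Z=1, U=0, W=0) weight 1/180
  … 15 more
Group by W:
  weight(W=0) = 1/18
  weight(W=1) = 1/6
  weight(W=2) = 1/9
Total weight = 1/18 + 1/6 + 1/9 = 1/3
P(W=0 | obs) = 1/18 / 1/3 = 1/6
P(W=1 | obs) = 1/6 / 1/3 = 1/2
P(W=2 | obs) = 1/9 / 1/3 = 1/3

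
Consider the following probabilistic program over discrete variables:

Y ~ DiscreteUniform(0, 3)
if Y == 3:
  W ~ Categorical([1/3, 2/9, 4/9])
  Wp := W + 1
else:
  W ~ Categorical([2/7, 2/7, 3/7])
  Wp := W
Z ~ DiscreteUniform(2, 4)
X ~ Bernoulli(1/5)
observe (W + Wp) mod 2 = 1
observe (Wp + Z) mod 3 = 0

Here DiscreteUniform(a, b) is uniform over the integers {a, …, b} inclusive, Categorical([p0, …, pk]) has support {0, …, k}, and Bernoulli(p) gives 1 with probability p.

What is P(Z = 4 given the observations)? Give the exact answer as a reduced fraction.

Enumerate traces; 6 have nonzero weight after conditioning:
  (Y=3, W=0, Z=2, X=0) weight 1/45
  (Y=3, W=0, Z=2, X=1) weight 1/180
  (Y=3, W=1, Z=4, X=0) weight 2/135
  (Y=3, W=1, Z=4, X=1) weight 1/270
  (Y=3, W=2, Z=3, X=0) weight 4/135
  (Y=3, W=2, Z=3, X=1) weight 1/135
Group by Z:
  weight(Z=2) = 1/36
  weight(Z=3) = 1/27
  weight(Z=4) = 1/54
Total weight = 1/36 + 1/27 + 1/54 = 1/12
P(Z=2 | obs) = 1/36 / 1/12 = 1/3
P(Z=3 | obs) = 1/27 / 1/12 = 4/9
P(Z=4 | obs) = 1/54 / 1/12 = 2/9

P(Z = 4 | obs) = 2/9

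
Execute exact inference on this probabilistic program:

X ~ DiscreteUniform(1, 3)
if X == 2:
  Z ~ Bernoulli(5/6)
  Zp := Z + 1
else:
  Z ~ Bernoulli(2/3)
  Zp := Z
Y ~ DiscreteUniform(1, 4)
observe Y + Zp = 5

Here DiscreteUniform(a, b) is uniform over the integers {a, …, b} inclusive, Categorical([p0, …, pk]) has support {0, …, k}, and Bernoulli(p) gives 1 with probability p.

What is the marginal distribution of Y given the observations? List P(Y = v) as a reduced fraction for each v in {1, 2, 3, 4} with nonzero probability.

Enumerate traces; 4 have nonzero weight after conditioning:
  (X=1, Z=1, Y=4) weight 1/18
  (X=2, Z=0, Y=4) weight 1/72
  (X=2, Z=1, Y=3) weight 5/72
  (X=3, Z=1, Y=4) weight 1/18
Group by Y:
  weight(Y=3) = 5/72
  weight(Y=4) = 1/8
Total weight = 5/72 + 1/8 = 7/36
P(Y=3 | obs) = 5/72 / 7/36 = 5/14
P(Y=4 | obs) = 1/8 / 7/36 = 9/14

P(Y=3) = 5/14, P(Y=4) = 9/14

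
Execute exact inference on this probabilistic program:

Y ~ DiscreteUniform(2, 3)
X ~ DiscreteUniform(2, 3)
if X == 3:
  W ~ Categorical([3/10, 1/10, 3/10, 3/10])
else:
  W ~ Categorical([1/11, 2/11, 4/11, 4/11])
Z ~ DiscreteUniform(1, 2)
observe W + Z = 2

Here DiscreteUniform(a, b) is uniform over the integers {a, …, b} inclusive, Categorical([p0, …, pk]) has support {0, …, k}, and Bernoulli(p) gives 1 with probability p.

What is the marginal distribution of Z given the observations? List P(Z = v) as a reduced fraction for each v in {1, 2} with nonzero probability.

P(Z=1) = 31/74, P(Z=2) = 43/74

Enumerate traces; 8 have nonzero weight after conditioning:
  (Y=2, X=2, W=0, Z=2) weight 1/88
  (Y=2, X=2, W=1, Z=1) weight 1/44
  (Y=2, X=3, W=0, Z=2) weight 3/80
  (Y=2, X=3, W=1, Z=1) weight 1/80
  (Y=3, X=2, W=0, Z=2) weight 1/88
  (Y=3, X=2, W=1, Z=1) weight 1/44
  (Y=3, X=3, W=0, Z=2) weight 3/80
  (Y=3, X=3, W=1, Z=1) weight 1/80
Group by Z:
  weight(Z=1) = 31/440
  weight(Z=2) = 43/440
Total weight = 31/440 + 43/440 = 37/220
P(Z=1 | obs) = 31/440 / 37/220 = 31/74
P(Z=2 | obs) = 43/440 / 37/220 = 43/74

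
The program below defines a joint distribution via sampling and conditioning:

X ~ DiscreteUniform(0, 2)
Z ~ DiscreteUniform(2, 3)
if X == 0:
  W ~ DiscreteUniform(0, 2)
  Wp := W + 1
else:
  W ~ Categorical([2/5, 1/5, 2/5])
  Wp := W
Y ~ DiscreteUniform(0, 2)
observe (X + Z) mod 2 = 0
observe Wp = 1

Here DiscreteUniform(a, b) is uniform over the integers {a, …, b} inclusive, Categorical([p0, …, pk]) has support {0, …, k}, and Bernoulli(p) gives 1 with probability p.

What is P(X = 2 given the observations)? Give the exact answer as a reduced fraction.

P(X = 2 | obs) = 3/11

Enumerate traces; 9 have nonzero weight after conditioning:
  (X=0, Z=2, W=0, Y=0) weight 1/54
  (X=0, Z=2, W=0, Y=1) weight 1/54
  (X=0, Z=2, W=0, Y=2) weight 1/54
  (X=1, Z=3, W=1, Y=0) weight 1/90
  (X=1, Z=3, W=1, Y=1) weight 1/90
  (X=1, Z=3, W=1, Y=2) weight 1/90
  (X=2, Z=2, W=1, Y=0) weight 1/90
  (X=2, Z=2, W=1, Y=1) weight 1/90
  … 1 more
Group by X:
  weight(X=0) = 1/18
  weight(X=1) = 1/30
  weight(X=2) = 1/30
Total weight = 1/18 + 1/30 + 1/30 = 11/90
P(X=0 | obs) = 1/18 / 11/90 = 5/11
P(X=1 | obs) = 1/30 / 11/90 = 3/11
P(X=2 | obs) = 1/30 / 11/90 = 3/11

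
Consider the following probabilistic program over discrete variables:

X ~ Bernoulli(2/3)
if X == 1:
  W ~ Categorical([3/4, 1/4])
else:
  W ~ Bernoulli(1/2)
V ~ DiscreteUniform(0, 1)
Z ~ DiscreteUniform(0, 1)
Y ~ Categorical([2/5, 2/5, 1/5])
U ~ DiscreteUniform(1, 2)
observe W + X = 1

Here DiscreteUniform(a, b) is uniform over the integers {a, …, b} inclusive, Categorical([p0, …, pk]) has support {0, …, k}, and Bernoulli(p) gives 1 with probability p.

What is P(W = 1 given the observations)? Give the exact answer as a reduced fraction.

P(W = 1 | obs) = 1/4

Enumerate traces; 48 have nonzero weight after conditioning:
  (X=0, W=1, V=0, Z=0, Y=0, U=1) weight 1/120
  (X=0, W=1, V=0, Z=0, Y=0, U=2) weight 1/120
  (X=0, W=1, V=0, Z=0, Y=1, U=1) weight 1/120
  (X=0, W=1, V=0, Z=0, Y=1, U=2) weight 1/120
  (X=0, W=1, V=0, Z=0, Y=2, U=1) weight 1/240
  (X=0, W=1, V=0, Z=0, Y=2, U=2) weight 1/240
  (X=0, W=1, V=0, Z=1, Y=0, U=1) weight 1/120
  (X=0, W=1, V=0, Z=1, Y=0, U=2) weight 1/120
  (X=1, W=0, V=0, Z=0, Y=0, U=1) weight 1/40
  … 39 more
Group by W:
  weight(W=0) = 1/2
  weight(W=1) = 1/6
Total weight = 1/2 + 1/6 = 2/3
P(W=0 | obs) = 1/2 / 2/3 = 3/4
P(W=1 | obs) = 1/6 / 2/3 = 1/4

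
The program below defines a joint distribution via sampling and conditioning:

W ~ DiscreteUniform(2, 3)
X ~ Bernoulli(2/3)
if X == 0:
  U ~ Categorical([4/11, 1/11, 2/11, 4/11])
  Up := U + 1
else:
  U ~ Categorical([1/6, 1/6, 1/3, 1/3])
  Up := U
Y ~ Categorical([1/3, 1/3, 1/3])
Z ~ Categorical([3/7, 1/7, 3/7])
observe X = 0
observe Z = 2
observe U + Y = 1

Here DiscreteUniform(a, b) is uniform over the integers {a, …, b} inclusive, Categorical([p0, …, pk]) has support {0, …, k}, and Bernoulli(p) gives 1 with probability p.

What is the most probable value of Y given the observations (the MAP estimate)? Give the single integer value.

Enumerate traces; 4 have nonzero weight after conditioning:
  (W=2, X=0, U=0, Y=1, Z=2) weight 2/231
  (W=2, X=0, U=1, Y=0, Z=2) weight 1/462
  (W=3, X=0, U=0, Y=1, Z=2) weight 2/231
  (W=3, X=0, U=1, Y=0, Z=2) weight 1/462
Group by Y:
  weight(Y=0) = 1/231
  weight(Y=1) = 4/231
Total weight = 1/231 + 4/231 = 5/231
P(Y=0 | obs) = 1/231 / 5/231 = 1/5
P(Y=1 | obs) = 4/231 / 5/231 = 4/5
argmax = 1

argmax_v P(Y = v | obs) = 1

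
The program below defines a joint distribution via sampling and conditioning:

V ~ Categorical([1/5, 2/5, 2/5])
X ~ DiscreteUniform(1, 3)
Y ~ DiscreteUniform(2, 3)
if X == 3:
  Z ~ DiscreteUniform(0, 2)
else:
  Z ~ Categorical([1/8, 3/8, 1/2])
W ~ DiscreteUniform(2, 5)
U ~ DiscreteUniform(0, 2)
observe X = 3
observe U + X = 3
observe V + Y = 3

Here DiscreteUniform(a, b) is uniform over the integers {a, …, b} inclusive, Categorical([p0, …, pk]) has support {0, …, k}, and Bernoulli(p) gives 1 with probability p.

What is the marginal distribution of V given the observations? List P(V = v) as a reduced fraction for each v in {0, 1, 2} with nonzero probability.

P(V=0) = 1/3, P(V=1) = 2/3

Enumerate traces; 24 have nonzero weight after conditioning:
  (V=0, X=3, Y=3, Z=0, W=2, U=0) weight 1/1080
  (V=0, X=3, Y=3, Z=0, W=3, U=0) weight 1/1080
  (V=0, X=3, Y=3, Z=0, W=4, U=0) weight 1/1080
  (V=0, X=3, Y=3, Z=0, W=5, U=0) weight 1/1080
  (V=0, X=3, Y=3, Z=1, W=2, U=0) weight 1/1080
  (V=0, X=3, Y=3, Z=1, W=3, U=0) weight 1/1080
  (V=0, X=3, Y=3, Z=1, W=4, U=0) weight 1/1080
  (V=0, X=3, Y=3, Z=1, W=5, U=0) weight 1/1080
  (V=1, X=3, Y=2, Z=0, W=2, U=0) weight 1/540
  … 15 more
Group by V:
  weight(V=0) = 1/90
  weight(V=1) = 1/45
Total weight = 1/90 + 1/45 = 1/30
P(V=0 | obs) = 1/90 / 1/30 = 1/3
P(V=1 | obs) = 1/45 / 1/30 = 2/3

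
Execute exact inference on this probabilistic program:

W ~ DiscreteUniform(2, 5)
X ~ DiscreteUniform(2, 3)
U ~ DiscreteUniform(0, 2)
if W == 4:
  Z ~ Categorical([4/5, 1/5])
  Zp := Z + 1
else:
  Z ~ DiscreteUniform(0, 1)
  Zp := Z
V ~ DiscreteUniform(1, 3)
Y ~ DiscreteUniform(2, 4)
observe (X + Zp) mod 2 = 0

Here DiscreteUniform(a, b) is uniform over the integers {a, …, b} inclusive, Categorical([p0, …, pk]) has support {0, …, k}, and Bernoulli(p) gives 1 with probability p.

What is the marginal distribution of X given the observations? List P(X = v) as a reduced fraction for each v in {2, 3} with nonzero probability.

Enumerate traces; 216 have nonzero weight after conditioning:
  (W=2, X=2, U=0, Z=0, V=1, Y=2) weight 1/432
  (W=2, X=2, U=0, Z=0, V=1, Y=3) weight 1/432
  (W=2, X=2, U=0, Z=0, V=1, Y=4) weight 1/432
  (W=2, X=2, U=0, Z=0, V=2, Y=2) weight 1/432
  (W=2, X=2, U=0, Z=0, V=2, Y=3) weight 1/432
  (W=2, X=2, U=0, Z=0, V=2, Y=4) weight 1/432
  (W=2, X=2, U=0, Z=0, V=3, Y=2) weight 1/432
  (W=2, X=2, U=0, Z=0, V=3, Y=3) weight 1/432
  (W=2, X=3, U=0, Z=1, V=1, Y=2) weight 1/432
  … 207 more
Group by X:
  weight(X=2) = 17/80
  weight(X=3) = 23/80
Total weight = 17/80 + 23/80 = 1/2
P(X=2 | obs) = 17/80 / 1/2 = 17/40
P(X=3 | obs) = 23/80 / 1/2 = 23/40

P(X=2) = 17/40, P(X=3) = 23/40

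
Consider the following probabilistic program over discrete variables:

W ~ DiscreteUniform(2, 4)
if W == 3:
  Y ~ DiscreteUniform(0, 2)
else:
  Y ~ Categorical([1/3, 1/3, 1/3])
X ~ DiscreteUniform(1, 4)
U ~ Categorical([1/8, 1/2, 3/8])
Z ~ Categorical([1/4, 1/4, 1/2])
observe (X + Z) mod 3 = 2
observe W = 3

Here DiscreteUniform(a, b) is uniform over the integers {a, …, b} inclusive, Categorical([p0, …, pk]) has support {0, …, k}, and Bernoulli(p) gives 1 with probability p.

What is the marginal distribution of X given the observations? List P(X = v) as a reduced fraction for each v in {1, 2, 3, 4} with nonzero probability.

P(X=1) = 1/5, P(X=2) = 1/5, P(X=3) = 2/5, P(X=4) = 1/5

Enumerate traces; 36 have nonzero weight after conditioning:
  (W=3, Y=0, X=1, U=0, Z=1) weight 1/1152
  (W=3, Y=0, X=1, U=1, Z=1) weight 1/288
  (W=3, Y=0, X=1, U=2, Z=1) weight 1/384
  (W=3, Y=0, X=2, U=0, Z=0) weight 1/1152
  (W=3, Y=0, X=2, U=1, Z=0) weight 1/288
  (W=3, Y=0, X=2, U=2, Z=0) weight 1/384
  (W=3, Y=0, X=3, U=0, Z=2) weight 1/576
  (W=3, Y=0, X=3, U=1, Z=2) weight 1/144
  (W=3, Y=0, X=4, U=0, Z=1) weight 1/1152
  … 27 more
Group by X:
  weight(X=1) = 1/48
  weight(X=2) = 1/48
  weight(X=3) = 1/24
  weight(X=4) = 1/48
Total weight = 1/48 + 1/48 + 1/24 + 1/48 = 5/48
P(X=1 | obs) = 1/48 / 5/48 = 1/5
P(X=2 | obs) = 1/48 / 5/48 = 1/5
P(X=3 | obs) = 1/24 / 5/48 = 2/5
P(X=4 | obs) = 1/48 / 5/48 = 1/5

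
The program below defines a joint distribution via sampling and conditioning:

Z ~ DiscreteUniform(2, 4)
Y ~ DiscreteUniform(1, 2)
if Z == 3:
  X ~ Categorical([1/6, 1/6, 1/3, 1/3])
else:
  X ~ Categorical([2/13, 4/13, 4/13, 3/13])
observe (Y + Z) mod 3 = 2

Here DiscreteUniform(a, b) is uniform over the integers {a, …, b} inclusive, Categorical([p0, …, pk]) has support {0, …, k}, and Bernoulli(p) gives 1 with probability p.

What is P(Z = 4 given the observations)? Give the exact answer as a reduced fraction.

Enumerate traces; 8 have nonzero weight after conditioning:
  (Z=3, Y=2, X=0) weight 1/36
  (Z=3, Y=2, X=1) weight 1/36
  (Z=3, Y=2, X=2) weight 1/18
  (Z=3, Y=2, X=3) weight 1/18
  (Z=4, Y=1, X=0) weight 1/39
  (Z=4, Y=1, X=1) weight 2/39
  (Z=4, Y=1, X=2) weight 2/39
  (Z=4, Y=1, X=3) weight 1/26
Group by Z:
  weight(Z=3) = 1/6
  weight(Z=4) = 1/6
Total weight = 1/6 + 1/6 = 1/3
P(Z=3 | obs) = 1/6 / 1/3 = 1/2
P(Z=4 | obs) = 1/6 / 1/3 = 1/2

P(Z = 4 | obs) = 1/2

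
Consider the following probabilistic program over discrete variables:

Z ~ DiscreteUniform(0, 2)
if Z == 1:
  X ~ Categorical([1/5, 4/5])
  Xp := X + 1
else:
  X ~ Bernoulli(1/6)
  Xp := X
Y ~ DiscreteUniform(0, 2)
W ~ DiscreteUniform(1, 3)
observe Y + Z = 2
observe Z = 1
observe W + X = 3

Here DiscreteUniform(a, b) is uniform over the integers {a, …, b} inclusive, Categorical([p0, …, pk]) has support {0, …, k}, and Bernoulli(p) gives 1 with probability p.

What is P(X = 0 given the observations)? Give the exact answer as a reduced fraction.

Enumerate traces; 2 have nonzero weight after conditioning:
  (Z=1, X=0, Y=1, W=3) weight 1/135
  (Z=1, X=1, Y=1, W=2) weight 4/135
Group by X:
  weight(X=0) = 1/135
  weight(X=1) = 4/135
Total weight = 1/135 + 4/135 = 1/27
P(X=0 | obs) = 1/135 / 1/27 = 1/5
P(X=1 | obs) = 4/135 / 1/27 = 4/5

P(X = 0 | obs) = 1/5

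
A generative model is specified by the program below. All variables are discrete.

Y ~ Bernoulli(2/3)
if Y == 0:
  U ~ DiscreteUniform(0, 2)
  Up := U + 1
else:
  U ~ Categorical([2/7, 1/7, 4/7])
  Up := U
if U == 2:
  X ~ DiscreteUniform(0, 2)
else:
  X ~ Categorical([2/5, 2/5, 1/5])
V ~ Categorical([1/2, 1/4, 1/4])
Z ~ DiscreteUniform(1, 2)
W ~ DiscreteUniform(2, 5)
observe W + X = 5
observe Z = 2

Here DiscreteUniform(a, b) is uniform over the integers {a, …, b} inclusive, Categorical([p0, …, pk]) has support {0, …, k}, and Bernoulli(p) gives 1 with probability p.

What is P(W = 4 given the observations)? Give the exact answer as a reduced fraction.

Enumerate traces; 54 have nonzero weight after conditioning:
  (Y=0, U=0, X=0, V=0, Z=2, W=5) weight 1/360
  (Y=0, U=0, X=0, V=1, Z=2, W=5) weight 1/720
  (Y=0, U=0, X=0, V=2, Z=2, W=5) weight 1/720
  (Y=0, U=0, X=1, V=0, Z=2, W=4) weight 1/360
  (Y=0, U=0, X=1, V=1, Z=2, W=4) weight 1/720
  (Y=0, U=0, X=1, V=2, Z=2, W=4) weight 1/720
  (Y=0, U=0, X=2, V=0, Z=2, W=3) weight 1/720
  (Y=0, U=0, X=2, V=1, Z=2, W=3) weight 1/1440
  … 46 more
Group by W:
  weight(W=3) = 251/7560
  weight(W=4) = 347/7560
  weight(W=5) = 347/7560
Total weight = 251/7560 + 347/7560 + 347/7560 = 1/8
P(W=3 | obs) = 251/7560 / 1/8 = 251/945
P(W=4 | obs) = 347/7560 / 1/8 = 347/945
P(W=5 | obs) = 347/7560 / 1/8 = 347/945

P(W = 4 | obs) = 347/945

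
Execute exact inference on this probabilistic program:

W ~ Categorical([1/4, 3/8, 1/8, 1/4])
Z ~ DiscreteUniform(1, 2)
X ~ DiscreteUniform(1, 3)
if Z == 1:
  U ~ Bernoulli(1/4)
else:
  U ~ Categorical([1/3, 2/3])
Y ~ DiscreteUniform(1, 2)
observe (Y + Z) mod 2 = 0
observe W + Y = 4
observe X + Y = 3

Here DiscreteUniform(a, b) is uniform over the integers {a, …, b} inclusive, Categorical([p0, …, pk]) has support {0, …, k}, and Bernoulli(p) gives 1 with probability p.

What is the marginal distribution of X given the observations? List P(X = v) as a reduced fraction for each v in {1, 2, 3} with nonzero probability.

Enumerate traces; 4 have nonzero weight after conditioning:
  (W=2, Z=2, X=1, U=0, Y=2) weight 1/288
  (W=2, Z=2, X=1, U=1, Y=2) weight 1/144
  (W=3, Z=1, X=2, U=0, Y=1) weight 1/64
  (W=3, Z=1, X=2, U=1, Y=1) weight 1/192
Group by X:
  weight(X=1) = 1/96
  weight(X=2) = 1/48
Total weight = 1/96 + 1/48 = 1/32
P(X=1 | obs) = 1/96 / 1/32 = 1/3
P(X=2 | obs) = 1/48 / 1/32 = 2/3

P(X=1) = 1/3, P(X=2) = 2/3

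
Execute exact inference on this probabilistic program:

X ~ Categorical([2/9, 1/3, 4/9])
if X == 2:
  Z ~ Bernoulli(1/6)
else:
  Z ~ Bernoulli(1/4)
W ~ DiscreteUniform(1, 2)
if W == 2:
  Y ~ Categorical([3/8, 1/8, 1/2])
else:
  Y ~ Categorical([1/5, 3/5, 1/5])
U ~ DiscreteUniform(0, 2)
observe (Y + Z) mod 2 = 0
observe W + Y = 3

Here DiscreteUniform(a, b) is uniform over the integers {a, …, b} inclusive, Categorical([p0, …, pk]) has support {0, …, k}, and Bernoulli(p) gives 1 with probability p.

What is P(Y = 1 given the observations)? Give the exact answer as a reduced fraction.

P(Y = 1 | obs) = 23/159

Enumerate traces; 18 have nonzero weight after conditioning:
  (X=0, Z=0, W=1, Y=2, U=0) weight 1/180
  (X=0, Z=0, W=1, Y=2, U=1) weight 1/180
  (X=0, Z=0, W=1, Y=2, U=2) weight 1/180
  (X=0, Z=1, W=2, Y=1, U=0) weight 1/864
  (X=0, Z=1, W=2, Y=1, U=1) weight 1/864
  (X=0, Z=1, W=2, Y=1, U=2) weight 1/864
  (X=1, Z=0, W=1, Y=2, U=0) weight 1/120
  (X=1, Z=0, W=1, Y=2, U=1) weight 1/120
  … 10 more
Group by Y:
  weight(Y=1) = 23/1728
  weight(Y=2) = 17/216
Total weight = 23/1728 + 17/216 = 53/576
P(Y=1 | obs) = 23/1728 / 53/576 = 23/159
P(Y=2 | obs) = 17/216 / 53/576 = 136/159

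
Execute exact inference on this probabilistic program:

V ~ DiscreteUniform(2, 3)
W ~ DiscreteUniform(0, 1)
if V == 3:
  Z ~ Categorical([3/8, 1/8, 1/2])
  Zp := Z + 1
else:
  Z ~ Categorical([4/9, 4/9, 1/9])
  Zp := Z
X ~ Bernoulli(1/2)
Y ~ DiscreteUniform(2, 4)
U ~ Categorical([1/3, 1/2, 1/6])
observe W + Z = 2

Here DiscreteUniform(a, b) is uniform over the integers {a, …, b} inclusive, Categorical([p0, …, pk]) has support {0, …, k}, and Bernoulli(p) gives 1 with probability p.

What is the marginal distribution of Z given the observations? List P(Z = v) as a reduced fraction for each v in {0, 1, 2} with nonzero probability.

Enumerate traces; 72 have nonzero weight after conditioning:
  (V=2, W=0, Z=2, X=0, Y=2, U=0) weight 1/648
  (V=2, W=0, Z=2, X=0, Y=2, U=1) weight 1/432
  (V=2, W=0, Z=2, X=0, Y=2, U=2) weight 1/1296
  (V=2, W=0, Z=2, X=0, Y=3, U=0) weight 1/648
  (V=2, W=0, Z=2, X=0, Y=3, U=1) weight 1/432
  (V=2, W=0, Z=2, X=0, Y=3, U=2) weight 1/1296
  (V=2, W=0, Z=2, X=0, Y=4, U=0) weight 1/648
  (V=2, W=0, Z=2, X=0, Y=4, U=1) weight 1/432
  (V=2, W=1, Z=1, X=0, Y=2, U=0) weight 1/162
  … 63 more
Group by Z:
  weight(Z=1) = 41/288
  weight(Z=2) = 11/72
Total weight = 41/288 + 11/72 = 85/288
P(Z=1 | obs) = 41/288 / 85/288 = 41/85
P(Z=2 | obs) = 11/72 / 85/288 = 44/85

P(Z=1) = 41/85, P(Z=2) = 44/85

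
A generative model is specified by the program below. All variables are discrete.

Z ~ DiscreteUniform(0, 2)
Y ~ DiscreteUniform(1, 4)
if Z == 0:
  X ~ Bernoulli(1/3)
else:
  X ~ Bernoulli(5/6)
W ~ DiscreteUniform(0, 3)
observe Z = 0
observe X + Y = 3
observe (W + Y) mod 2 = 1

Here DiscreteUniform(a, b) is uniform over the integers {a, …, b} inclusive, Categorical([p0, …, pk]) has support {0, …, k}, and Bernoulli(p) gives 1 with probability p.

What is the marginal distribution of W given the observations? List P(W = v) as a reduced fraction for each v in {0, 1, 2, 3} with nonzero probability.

P(W=0) = 1/3, P(W=1) = 1/6, P(W=2) = 1/3, P(W=3) = 1/6

Enumerate traces; 4 have nonzero weight after conditioning:
  (Z=0, Y=2, X=1, W=1) weight 1/144
  (Z=0, Y=2, X=1, W=3) weight 1/144
  (Z=0, Y=3, X=0, W=0) weight 1/72
  (Z=0, Y=3, X=0, W=2) weight 1/72
Group by W:
  weight(W=0) = 1/72
  weight(W=1) = 1/144
  weight(W=2) = 1/72
  weight(W=3) = 1/144
Total weight = 1/72 + 1/144 + 1/72 + 1/144 = 1/24
P(W=0 | obs) = 1/72 / 1/24 = 1/3
P(W=1 | obs) = 1/144 / 1/24 = 1/6
P(W=2 | obs) = 1/72 / 1/24 = 1/3
P(W=3 | obs) = 1/144 / 1/24 = 1/6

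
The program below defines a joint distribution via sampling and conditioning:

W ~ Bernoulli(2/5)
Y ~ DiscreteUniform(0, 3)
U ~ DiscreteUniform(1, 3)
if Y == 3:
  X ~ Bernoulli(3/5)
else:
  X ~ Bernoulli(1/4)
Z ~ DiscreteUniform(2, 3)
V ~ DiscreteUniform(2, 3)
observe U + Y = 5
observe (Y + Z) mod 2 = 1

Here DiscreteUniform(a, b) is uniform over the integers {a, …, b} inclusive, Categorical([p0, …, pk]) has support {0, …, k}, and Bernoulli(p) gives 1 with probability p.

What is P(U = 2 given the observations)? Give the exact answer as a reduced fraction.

P(U = 2 | obs) = 1/2

Enumerate traces; 16 have nonzero weight after conditioning:
  (W=0, Y=2, U=3, X=0, Z=3, V=2) weight 3/320
  (W=0, Y=2, U=3, X=0, Z=3, V=3) weight 3/320
  (W=0, Y=2, U=3, X=1, Z=3, V=2) weight 1/320
  (W=0, Y=2, U=3, X=1, Z=3, V=3) weight 1/320
  (W=0, Y=3, U=2, X=0, Z=2, V=2) weight 1/200
  (W=0, Y=3, U=2, X=0, Z=2, V=3) weight 1/200
  (W=0, Y=3, U=2, X=1, Z=2, V=2) weight 3/400
  (W=0, Y=3, U=2, X=1, Z=2, V=3) weight 3/400
  … 8 more
Group by U:
  weight(U=2) = 1/24
  weight(U=3) = 1/24
Total weight = 1/24 + 1/24 = 1/12
P(U=2 | obs) = 1/24 / 1/12 = 1/2
P(U=3 | obs) = 1/24 / 1/12 = 1/2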